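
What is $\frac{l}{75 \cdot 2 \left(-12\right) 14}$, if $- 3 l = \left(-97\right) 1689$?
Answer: $- \frac{54611}{25200} \approx -2.1671$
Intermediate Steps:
$l = 54611$ ($l = - \frac{\left(-97\right) 1689}{3} = \left(- \frac{1}{3}\right) \left(-163833\right) = 54611$)
$\frac{l}{75 \cdot 2 \left(-12\right) 14} = \frac{54611}{75 \cdot 2 \left(-12\right) 14} = \frac{54611}{75 \left(\left(-24\right) 14\right)} = \frac{54611}{75 \left(-336\right)} = \frac{54611}{-25200} = 54611 \left(- \frac{1}{25200}\right) = - \frac{54611}{25200}$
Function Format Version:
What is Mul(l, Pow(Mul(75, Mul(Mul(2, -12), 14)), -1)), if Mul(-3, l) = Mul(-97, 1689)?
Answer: Rational(-54611, 25200) ≈ -2.1671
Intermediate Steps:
l = 54611 (l = Mul(Rational(-1, 3), Mul(-97, 1689)) = Mul(Rational(-1, 3), -163833) = 54611)
Mul(l, Pow(Mul(75, Mul(Mul(2, -12), 14)), -1)) = Mul(54611, Pow(Mul(75, Mul(Mul(2, -12), 14)), -1)) = Mul(54611, Pow(Mul(75, Mul(-24, 14)), -1)) = Mul(54611, Pow(Mul(75, -336), -1)) = Mul(54611, Pow(-25200, -1)) = Mul(54611, Rational(-1, 25200)) = Rational(-54611, 25200)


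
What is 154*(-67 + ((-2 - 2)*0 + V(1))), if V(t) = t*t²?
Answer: -10164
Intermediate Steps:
V(t) = t³
154*(-67 + ((-2 - 2)*0 + V(1))) = 154*(-67 + ((-2 - 2)*0 + 1³)) = 154*(-67 + (-4*0 + 1)) = 154*(-67 + (0 + 1)) = 154*(-67 + 1) = 154*(-66) = -10164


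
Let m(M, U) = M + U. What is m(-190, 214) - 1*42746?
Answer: -42722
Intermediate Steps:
m(-190, 214) - 1*42746 = (-190 + 214) - 1*42746 = 24 - 42746 = -42722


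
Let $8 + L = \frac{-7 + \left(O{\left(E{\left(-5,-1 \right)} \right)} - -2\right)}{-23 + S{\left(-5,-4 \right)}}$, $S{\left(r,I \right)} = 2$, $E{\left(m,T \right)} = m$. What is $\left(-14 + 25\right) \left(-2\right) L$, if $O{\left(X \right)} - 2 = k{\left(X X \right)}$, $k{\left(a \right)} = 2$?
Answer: $\frac{3674}{21} \approx 174.95$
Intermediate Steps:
$O{\left(X \right)} = 4$ ($O{\left(X \right)} = 2 + 2 = 4$)
$L = - \frac{167}{21}$ ($L = -8 + \frac{-7 + \left(4 - -2\right)}{-23 + 2} = -8 + \frac{-7 + \left(4 + 2\right)}{-21} = -8 + \left(-7 + 6\right) \left(- \frac{1}{21}\right) = -8 - - \frac{1}{21} = -8 + \frac{1}{21} = - \frac{167}{21} \approx -7.9524$)
$\left(-14 + 25\right) \left(-2\right) L = \left(-14 + 25\right) \left(-2\right) \left(- \frac{167}{21}\right) = 11 \left(-2\right) \left(- \frac{167}{21}\right) = \left(-22\right) \left(- \frac{167}{21}\right) = \frac{3674}{21}$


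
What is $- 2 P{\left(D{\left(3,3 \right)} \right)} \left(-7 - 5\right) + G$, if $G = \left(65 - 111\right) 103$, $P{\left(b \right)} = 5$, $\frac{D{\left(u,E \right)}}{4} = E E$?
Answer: $-4618$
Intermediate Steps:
$D{\left(u,E \right)} = 4 E^{2}$ ($D{\left(u,E \right)} = 4 E E = 4 E^{2}$)
$G = -4738$ ($G = \left(-46\right) 103 = -4738$)
$- 2 P{\left(D{\left(3,3 \right)} \right)} \left(-7 - 5\right) + G = - 2 \cdot 5 \left(-7 - 5\right) - 4738 = - 2 \cdot 5 \left(-12\right) - 4738 = \left(-2\right) \left(-60\right) - 4738 = 120 - 4738 = -4618$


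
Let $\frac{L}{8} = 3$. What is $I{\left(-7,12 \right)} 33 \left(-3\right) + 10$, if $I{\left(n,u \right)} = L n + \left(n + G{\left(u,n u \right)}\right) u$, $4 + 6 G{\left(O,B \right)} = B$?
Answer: $42382$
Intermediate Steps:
$G{\left(O,B \right)} = - \frac{2}{3} + \frac{B}{6}$
$L = 24$ ($L = 8 \cdot 3 = 24$)
$I{\left(n,u \right)} = 24 n + u \left(- \frac{2}{3} + n + \frac{n u}{6}\right)$ ($I{\left(n,u \right)} = 24 n + \left(n + \left(- \frac{2}{3} + \frac{n u}{6}\right)\right) u = 24 n + \left(- \frac{2}{3} + n + \frac{n u}{6}\right) u = 24 n + u \left(- \frac{2}{3} + n + \frac{n u}{6}\right)$)
$I{\left(-7,12 \right)} 33 \left(-3\right) + 10 = \left(24 \left(-7\right) - 84 + \frac{1}{6} \cdot 12 \left(-4 - 84\right)\right) 33 \left(-3\right) + 10 = \left(-168 - 84 + \frac{1}{6} \cdot 12 \left(-4 - 84\right)\right) \left(-99\right) + 10 = \left(-168 - 84 + \frac{1}{6} \cdot 12 \left(-88\right)\right) \left(-99\right) + 10 = \left(-168 - 84 - 176\right) \left(-99\right) + 10 = \left(-428\right) \left(-99\right) + 10 = 42372 + 10 = 42382$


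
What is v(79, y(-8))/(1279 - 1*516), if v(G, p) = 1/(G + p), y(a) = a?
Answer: 1/54173 ≈ 1.8459e-5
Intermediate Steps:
v(79, y(-8))/(1279 - 1*516) = 1/((79 - 8)*(1279 - 1*516)) = 1/(71*(1279 - 516)) = (1/71)/763 = (1/71)*(1/763) = 1/54173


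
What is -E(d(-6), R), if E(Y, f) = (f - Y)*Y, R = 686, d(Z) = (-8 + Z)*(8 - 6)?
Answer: 19992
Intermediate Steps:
d(Z) = -16 + 2*Z (d(Z) = (-8 + Z)*2 = -16 + 2*Z)
E(Y, f) = Y*(f - Y)
-E(d(-6), R) = -(-16 + 2*(-6))*(686 - (-16 + 2*(-6))) = -(-16 - 12)*(686 - (-16 - 12)) = -(-28)*(686 - 1*(-28)) = -(-28)*(686 + 28) = -(-28)*714 = -1*(-19992) = 19992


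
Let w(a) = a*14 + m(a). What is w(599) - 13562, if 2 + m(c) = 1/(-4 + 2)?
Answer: -10357/2 ≈ -5178.5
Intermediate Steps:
m(c) = -5/2 (m(c) = -2 + 1/(-4 + 2) = -2 + 1/(-2) = -2 - ½ = -5/2)
w(a) = -5/2 + 14*a (w(a) = a*14 - 5/2 = 14*a - 5/2 = -5/2 + 14*a)
w(599) - 13562 = (-5/2 + 14*599) - 13562 = (-5/2 + 8386) - 13562 = 16767/2 - 13562 = -10357/2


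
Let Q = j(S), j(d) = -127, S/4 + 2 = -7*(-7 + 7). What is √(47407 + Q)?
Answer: 4*√2955 ≈ 217.44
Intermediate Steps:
S = -8 (S = -8 + 4*(-7*(-7 + 7)) = -8 + 4*(-7*0) = -8 + 4*0 = -8 + 0 = -8)
Q = -127
√(47407 + Q) = √(47407 - 127) = √47280 = 4*√2955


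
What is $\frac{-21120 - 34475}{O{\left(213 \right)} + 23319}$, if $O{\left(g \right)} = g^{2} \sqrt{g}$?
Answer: $\frac{144046645}{48653772948} - \frac{280254395 \sqrt{213}}{48653772948} \approx -0.081106$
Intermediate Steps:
$O{\left(g \right)} = g^{\frac{5}{2}}$
$\frac{-21120 - 34475}{O{\left(213 \right)} + 23319} = \frac{-21120 - 34475}{213^{\frac{5}{2}} + 23319} = - \frac{55595}{45369 \sqrt{213} + 23319} = - \frac{55595}{23319 + 45369 \sqrt{213}}$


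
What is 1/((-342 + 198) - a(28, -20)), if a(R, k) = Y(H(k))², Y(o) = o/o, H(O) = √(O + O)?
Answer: -1/145 ≈ -0.0068966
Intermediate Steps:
H(O) = √2*√O (H(O) = √(2*O) = √2*√O)
Y(o) = 1
a(R, k) = 1 (a(R, k) = 1² = 1)
1/((-342 + 198) - a(28, -20)) = 1/((-342 + 198) - 1*1) = 1/(-144 - 1) = 1/(-145) = -1/145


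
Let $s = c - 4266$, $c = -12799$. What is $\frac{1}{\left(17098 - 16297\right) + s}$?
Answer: $- \frac{1}{16264} \approx -6.1485 \cdot 10^{-5}$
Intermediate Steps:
$s = -17065$ ($s = -12799 - 4266 = -17065$)
$\frac{1}{\left(17098 - 16297\right) + s} = \frac{1}{\left(17098 - 16297\right) - 17065} = \frac{1}{801 - 17065} = \frac{1}{-16264} = - \frac{1}{16264}$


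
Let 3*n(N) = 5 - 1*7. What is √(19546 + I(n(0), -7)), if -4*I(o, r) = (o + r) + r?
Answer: √175947/3 ≈ 139.82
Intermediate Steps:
n(N) = -⅔ (n(N) = (5 - 1*7)/3 = (5 - 7)/3 = (⅓)*(-2) = -⅔)
I(o, r) = -r/2 - o/4 (I(o, r) = -((o + r) + r)/4 = -(o + 2*r)/4 = -r/2 - o/4)
√(19546 + I(n(0), -7)) = √(19546 + (-½*(-7) - ¼*(-⅔))) = √(19546 + (7/2 + ⅙)) = √(19546 + 11/3) = √(58649/3) = √175947/3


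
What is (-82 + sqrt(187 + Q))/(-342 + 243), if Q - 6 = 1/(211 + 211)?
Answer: 82/99 - sqrt(34370634)/41778 ≈ 0.68795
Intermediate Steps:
Q = 2533/422 (Q = 6 + 1/(211 + 211) = 6 + 1/422 = 2533/422 ≈ 6.0024)
(-82 + sqrt(187 + Q))/(-342 + 243) = (-82 + sqrt(187 + 2533/422))/(-342 + 243) = (-82 + sqrt(81447/422))/(-99) = (-82 + sqrt(34370634)/422)*(-1/99) = 82/99 - sqrt(34370634)/41778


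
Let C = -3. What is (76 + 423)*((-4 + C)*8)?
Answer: -27944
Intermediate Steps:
(76 + 423)*((-4 + C)*8) = (76 + 423)*((-4 - 3)*8) = 499*(-7*8) = 499*(-56) = -27944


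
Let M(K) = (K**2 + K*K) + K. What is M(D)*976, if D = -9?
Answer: 149328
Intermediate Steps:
M(K) = K + 2*K**2 (M(K) = (K**2 + K**2) + K = 2*K**2 + K = K + 2*K**2)
M(D)*976 = -9*(1 + 2*(-9))*976 = -9*(1 - 18)*976 = -9*(-17)*976 = 153*976 = 149328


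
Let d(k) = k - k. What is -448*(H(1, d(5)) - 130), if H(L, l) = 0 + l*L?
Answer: 58240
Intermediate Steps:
d(k) = 0
H(L, l) = L*l (H(L, l) = 0 + L*l = L*l)
-448*(H(1, d(5)) - 130) = -448*(1*0 - 130) = -448*(0 - 130) = -448*(-130) = 58240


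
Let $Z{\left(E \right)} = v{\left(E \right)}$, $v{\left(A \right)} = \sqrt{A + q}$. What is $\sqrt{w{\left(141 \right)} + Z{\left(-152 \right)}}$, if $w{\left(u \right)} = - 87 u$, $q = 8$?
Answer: $\sqrt{-12267 + 12 i} \approx 0.0542 + 110.76 i$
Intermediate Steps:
$v{\left(A \right)} = \sqrt{8 + A}$ ($v{\left(A \right)} = \sqrt{A + 8} = \sqrt{8 + A}$)
$Z{\left(E \right)} = \sqrt{8 + E}$
$\sqrt{w{\left(141 \right)} + Z{\left(-152 \right)}} = \sqrt{\left(-87\right) 141 + \sqrt{8 - 152}} = \sqrt{-12267 + \sqrt{-144}} = \sqrt{-12267 + 12 i}$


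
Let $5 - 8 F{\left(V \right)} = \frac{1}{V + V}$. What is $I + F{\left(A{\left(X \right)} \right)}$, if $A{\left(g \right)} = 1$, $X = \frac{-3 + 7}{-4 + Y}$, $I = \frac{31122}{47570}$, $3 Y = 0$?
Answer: $\frac{463041}{380560} \approx 1.2167$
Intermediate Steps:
$Y = 0$ ($Y = \frac{1}{3} \cdot 0 = 0$)
$I = \frac{15561}{23785}$ ($I = 31122 \cdot \frac{1}{47570} = \frac{15561}{23785} \approx 0.65424$)
$X = -1$ ($X = \frac{-3 + 7}{-4 + 0} = \frac{4}{-4} = 4 \left(- \frac{1}{4}\right) = -1$)
$F{\left(V \right)} = \frac{5}{8} - \frac{1}{16 V}$ ($F{\left(V \right)} = \frac{5}{8} - \frac{1}{8 \left(V + V\right)} = \frac{5}{8} - \frac{1}{8 \cdot 2 V} = \frac{5}{8} - \frac{\frac{1}{2} \frac{1}{V}}{8} = \frac{5}{8} - \frac{1}{16 V}$)
$I + F{\left(A{\left(X \right)} \right)} = \frac{15561}{23785} + \frac{-1 + 10 \cdot 1}{16 \cdot 1} = \frac{15561}{23785} + \frac{1}{16} \cdot 1 \left(-1 + 10\right) = \frac{15561}{23785} + \frac{1}{16} \cdot 1 \cdot 9 = \frac{15561}{23785} + \frac{9}{16} = \frac{463041}{380560}$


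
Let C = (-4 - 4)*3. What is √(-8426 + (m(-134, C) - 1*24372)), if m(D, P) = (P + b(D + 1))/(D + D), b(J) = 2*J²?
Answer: I*√591289606/134 ≈ 181.47*I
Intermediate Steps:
C = -24 (C = -8*3 = -24)
m(D, P) = (P + 2*(1 + D)²)/(2*D) (m(D, P) = (P + 2*(D + 1)²)/(D + D) = (P + 2*(1 + D)²)/((2*D)) = (P + 2*(1 + D)²)*(1/(2*D)) = (P + 2*(1 + D)²)/(2*D))
√(-8426 + (m(-134, C) - 1*24372)) = √(-8426 + (((1 - 134)² + (½)*(-24))/(-134) - 1*24372)) = √(-8426 + (-((-133)² - 12)/134 - 24372)) = √(-8426 + (-(17689 - 12)/134 - 24372)) = √(-8426 + (-1/134*17677 - 24372)) = √(-8426 + (-17677/134 - 24372)) = √(-8426 - 3283525/134) = √(-4412609/134) = I*√591289606/134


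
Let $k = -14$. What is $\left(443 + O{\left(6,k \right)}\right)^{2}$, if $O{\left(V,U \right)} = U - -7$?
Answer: $190096$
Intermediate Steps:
$O{\left(V,U \right)} = 7 + U$ ($O{\left(V,U \right)} = U + 7 = 7 + U$)
$\left(443 + O{\left(6,k \right)}\right)^{2} = \left(443 + \left(7 - 14\right)\right)^{2} = \left(443 - 7\right)^{2} = 436^{2} = 190096$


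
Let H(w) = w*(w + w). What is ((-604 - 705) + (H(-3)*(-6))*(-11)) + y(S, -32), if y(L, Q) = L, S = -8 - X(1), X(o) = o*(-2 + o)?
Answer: -128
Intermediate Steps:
S = -7 (S = -8 - (-2 + 1) = -8 - (-1) = -8 - 1*(-1) = -8 + 1 = -7)
H(w) = 2*w**2 (H(w) = w*(2*w) = 2*w**2)
((-604 - 705) + (H(-3)*(-6))*(-11)) + y(S, -32) = ((-604 - 705) + ((2*(-3)**2)*(-6))*(-11)) - 7 = (-1309 + ((2*9)*(-6))*(-11)) - 7 = (-1309 + (18*(-6))*(-11)) - 7 = (-1309 - 108*(-11)) - 7 = (-1309 + 1188) - 7 = -121 - 7 = -128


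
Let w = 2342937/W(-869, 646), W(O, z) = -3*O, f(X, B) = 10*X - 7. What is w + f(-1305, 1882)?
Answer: -10565554/869 ≈ -12158.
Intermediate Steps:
f(X, B) = -7 + 10*X
w = 780979/869 (w = 2342937/((-3*(-869))) = 2342937/2607 = 2342937*(1/2607) = 780979/869 ≈ 898.71)
w + f(-1305, 1882) = 780979/869 + (-7 + 10*(-1305)) = 780979/869 + (-7 - 13050) = 780979/869 - 13057 = -10565554/869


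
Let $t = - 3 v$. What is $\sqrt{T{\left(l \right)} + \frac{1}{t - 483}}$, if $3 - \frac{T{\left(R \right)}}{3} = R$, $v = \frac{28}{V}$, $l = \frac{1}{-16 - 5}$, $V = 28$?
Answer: $\frac{11 \sqrt{10794}}{378} \approx 3.0234$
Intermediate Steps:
$l = - \frac{1}{21}$ ($l = \frac{1}{-21} = - \frac{1}{21} \approx -0.047619$)
$v = 1$ ($v = \frac{28}{28} = 28 \cdot \frac{1}{28} = 1$)
$T{\left(R \right)} = 9 - 3 R$
$t = -3$ ($t = \left(-3\right) 1 = -3$)
$\sqrt{T{\left(l \right)} + \frac{1}{t - 483}} = \sqrt{\left(9 - - \frac{1}{7}\right) + \frac{1}{-3 - 483}} = \sqrt{\left(9 + \frac{1}{7}\right) + \frac{1}{-486}} = \sqrt{\frac{64}{7} - \frac{1}{486}} = \sqrt{\frac{31097}{3402}} = \frac{11 \sqrt{10794}}{378}$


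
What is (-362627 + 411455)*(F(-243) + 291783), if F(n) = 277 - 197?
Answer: 14251086564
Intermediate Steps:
F(n) = 80
(-362627 + 411455)*(F(-243) + 291783) = (-362627 + 411455)*(80 + 291783) = 48828*291863 = 14251086564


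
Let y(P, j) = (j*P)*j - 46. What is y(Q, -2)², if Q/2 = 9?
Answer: 676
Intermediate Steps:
Q = 18 (Q = 2*9 = 18)
y(P, j) = -46 + P*j² (y(P, j) = (P*j)*j - 46 = P*j² - 46 = -46 + P*j²)
y(Q, -2)² = (-46 + 18*(-2)²)² = (-46 + 18*4)² = (-46 + 72)² = 26² = 676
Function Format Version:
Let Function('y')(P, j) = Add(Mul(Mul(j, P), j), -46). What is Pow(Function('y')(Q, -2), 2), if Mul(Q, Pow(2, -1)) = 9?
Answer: 676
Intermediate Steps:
Q = 18 (Q = Mul(2, 9) = 18)
Function('y')(P, j) = Add(-46, Mul(P, Pow(j, 2))) (Function('y')(P, j) = Add(Mul(Mul(P, j), j), -46) = Add(Mul(P, Pow(j, 2)), -46) = Add(-46, Mul(P, Pow(j, 2))))
Pow(Function('y')(Q, -2), 2) = Pow(Add(-46, Mul(18, Pow(-2, 2))), 2) = Pow(Add(-46, Mul(18, 4)), 2) = Pow(Add(-46, 72), 2) = Pow(26, 2) = 676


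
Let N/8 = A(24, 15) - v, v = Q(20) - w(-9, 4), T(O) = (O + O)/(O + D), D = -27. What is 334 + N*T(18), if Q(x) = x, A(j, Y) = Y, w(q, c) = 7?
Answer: 270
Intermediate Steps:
T(O) = 2*O/(-27 + O) (T(O) = (O + O)/(O - 27) = (2*O)/(-27 + O) = 2*O/(-27 + O))
v = 13 (v = 20 - 1*7 = 20 - 7 = 13)
N = 16 (N = 8*(15 - 1*13) = 8*(15 - 13) = 8*2 = 16)
334 + N*T(18) = 334 + 16*(2*18/(-27 + 18)) = 334 + 16*(2*18/(-9)) = 334 + 16*(2*18*(-1/9)) = 334 + 16*(-4) = 334 - 64 = 270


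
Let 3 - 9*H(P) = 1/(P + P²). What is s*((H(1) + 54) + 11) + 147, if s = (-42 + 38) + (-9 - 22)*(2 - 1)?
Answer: -38479/18 ≈ -2137.7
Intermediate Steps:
H(P) = ⅓ - 1/(9*(P + P²))
s = -35 (s = -4 - 31*1 = -4 - 31 = -35)
s*((H(1) + 54) + 11) + 147 = -35*(((⅑)*(-1 + 3*1 + 3*1²)/(1*(1 + 1)) + 54) + 11) + 147 = -35*(((⅑)*1*(-1 + 3 + 3*1)/2 + 54) + 11) + 147 = -35*(((⅑)*1*(½)*(-1 + 3 + 3) + 54) + 11) + 147 = -35*(((⅑)*1*(½)*5 + 54) + 11) + 147 = -35*((5/18 + 54) + 11) + 147 = -35*(977/18 + 11) + 147 = -35*1175/18 + 147 = -41125/18 + 147 = -38479/18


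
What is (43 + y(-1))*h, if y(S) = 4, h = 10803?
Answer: 507741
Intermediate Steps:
(43 + y(-1))*h = (43 + 4)*10803 = 47*10803 = 507741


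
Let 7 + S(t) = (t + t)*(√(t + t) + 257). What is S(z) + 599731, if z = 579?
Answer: 897330 + 1158*√1158 ≈ 9.3674e+5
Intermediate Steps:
S(t) = -7 + 2*t*(257 + √2*√t) (S(t) = -7 + (t + t)*(√(t + t) + 257) = -7 + (2*t)*(√(2*t) + 257) = -7 + (2*t)*(√2*√t + 257) = -7 + (2*t)*(257 + √2*√t) = -7 + 2*t*(257 + √2*√t))
S(z) + 599731 = (-7 + 514*579 + 2*√2*579^(3/2)) + 599731 = (-7 + 297606 + 2*√2*(579*√579)) + 599731 = (-7 + 297606 + 1158*√1158) + 599731 = (297599 + 1158*√1158) + 599731 = 897330 + 1158*√1158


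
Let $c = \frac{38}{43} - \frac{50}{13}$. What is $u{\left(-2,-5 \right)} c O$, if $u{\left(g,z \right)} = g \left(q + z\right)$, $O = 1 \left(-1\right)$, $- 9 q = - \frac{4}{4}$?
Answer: $\frac{16192}{559} \approx 28.966$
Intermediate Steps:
$q = \frac{1}{9}$ ($q = - \frac{\left(-4\right) \frac{1}{4}}{9} = \left(- \frac{1}{9}\right) \left(-1\right) = \frac{1}{9} \approx 0.11111$)
$O = -1$
$u{\left(g,z \right)} = g \left(\frac{1}{9} + z\right)$
$c = - \frac{1656}{559}$ ($c = 38 \cdot \frac{1}{43} - \frac{50}{13} = \frac{38}{43} - \frac{50}{13} = - \frac{1656}{559} \approx -2.9624$)
$u{\left(-2,-5 \right)} c O = - 2 \left(\frac{1}{9} - 5\right) \left(- \frac{1656}{559}\right) \left(-1\right) = \left(-2\right) \left(- \frac{44}{9}\right) \left(- \frac{1656}{559}\right) \left(-1\right) = \frac{88}{9} \left(- \frac{1656}{559}\right) \left(-1\right) = \left(- \frac{16192}{559}\right) \left(-1\right) = \frac{16192}{559}$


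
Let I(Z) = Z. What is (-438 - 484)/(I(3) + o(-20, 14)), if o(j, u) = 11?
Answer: -461/7 ≈ -65.857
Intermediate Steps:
(-438 - 484)/(I(3) + o(-20, 14)) = (-438 - 484)/(3 + 11) = -922/14 = -922*1/14 = -461/7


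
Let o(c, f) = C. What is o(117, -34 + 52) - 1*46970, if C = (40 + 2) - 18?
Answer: -46946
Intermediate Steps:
C = 24 (C = 42 - 18 = 24)
o(c, f) = 24
o(117, -34 + 52) - 1*46970 = 24 - 1*46970 = 24 - 46970 = -46946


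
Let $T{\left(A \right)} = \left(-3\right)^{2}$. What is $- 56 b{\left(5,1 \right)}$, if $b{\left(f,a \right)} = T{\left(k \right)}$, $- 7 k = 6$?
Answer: $-504$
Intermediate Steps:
$k = - \frac{6}{7}$ ($k = \left(- \frac{1}{7}\right) 6 = - \frac{6}{7} \approx -0.85714$)
$T{\left(A \right)} = 9$
$b{\left(f,a \right)} = 9$
$- 56 b{\left(5,1 \right)} = \left(-56\right) 9 = -504$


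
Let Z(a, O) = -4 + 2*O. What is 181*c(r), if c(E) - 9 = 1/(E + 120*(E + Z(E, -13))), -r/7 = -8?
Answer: 5173885/3176 ≈ 1629.1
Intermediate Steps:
r = 56 (r = -7*(-8) = 56)
c(E) = 9 + 1/(-3600 + 121*E) (c(E) = 9 + 1/(E + 120*(E + (-4 + 2*(-13)))) = 9 + 1/(E + 120*(E + (-4 - 26))) = 9 + 1/(E + 120*(E - 30)) = 9 + 1/(E + 120*(-30 + E)) = 9 + 1/(E + (-3600 + 120*E)) = 9 + 1/(-3600 + 121*E))
181*c(r) = 181*((-32399 + 1089*56)/(-3600 + 121*56)) = 181*((-32399 + 60984)/(-3600 + 6776)) = 181*(28585/3176) = 5173885/3176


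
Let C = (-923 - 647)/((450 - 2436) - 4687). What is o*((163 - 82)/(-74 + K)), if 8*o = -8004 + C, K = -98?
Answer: 2163069441/4591024 ≈ 471.15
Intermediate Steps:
C = 1570/6673 (C = -1570/(-1986 - 4687) = -1570/(-6673) = -1570*(-1/6673) = 1570/6673 ≈ 0.23528)
o = -26704561/26692 (o = (-8004 + 1570/6673)/8 = (⅛)*(-53409122/6673) = -26704561/26692 ≈ -1000.5)
o*((163 - 82)/(-74 + K)) = -26704561*(163 - 82)/(26692*(-74 - 98)) = -2163069441/(26692*(-172)) = -2163069441*(-1)/(26692*172) = -26704561/26692*(-81/172) = 2163069441/4591024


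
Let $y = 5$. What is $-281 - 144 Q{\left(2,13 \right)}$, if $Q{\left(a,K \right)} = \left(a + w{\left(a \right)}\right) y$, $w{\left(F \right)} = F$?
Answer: $-3161$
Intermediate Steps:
$Q{\left(a,K \right)} = 10 a$ ($Q{\left(a,K \right)} = \left(a + a\right) 5 = 2 a 5 = 10 a$)
$-281 - 144 Q{\left(2,13 \right)} = -281 - 144 \cdot 10 \cdot 2 = -281 - 2880 = -3161$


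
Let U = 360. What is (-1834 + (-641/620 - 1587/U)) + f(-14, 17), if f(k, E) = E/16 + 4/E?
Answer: -46497701/25296 ≈ -1838.1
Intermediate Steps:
f(k, E) = 4/E + E/16 (f(k, E) = E*(1/16) + 4/E = E/16 + 4/E = 4/E + E/16)
(-1834 + (-641/620 - 1587/U)) + f(-14, 17) = (-1834 + (-641/620 - 1587/360)) + (4/17 + (1/16)*17) = (-1834 + (-641*1/620 - 1587*1/360)) + (4*(1/17) + 17/16) = (-1834 + (-641/620 - 529/120)) + (4/17 + 17/16) = (-1834 - 4049/744) + 353/272 = -1368545/744 + 353/272 = -46497701/25296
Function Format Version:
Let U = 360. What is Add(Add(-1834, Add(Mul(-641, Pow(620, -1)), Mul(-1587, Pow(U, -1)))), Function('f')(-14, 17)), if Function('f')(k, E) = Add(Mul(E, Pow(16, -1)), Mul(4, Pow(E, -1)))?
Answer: Rational(-46497701, 25296) ≈ -1838.1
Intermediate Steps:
Function('f')(k, E) = Add(Mul(4, Pow(E, -1)), Mul(Rational(1, 16), E)) (Function('f')(k, E) = Add(Mul(E, Rational(1, 16)), Mul(4, Pow(E, -1))) = Add(Mul(Rational(1, 16), E), Mul(4, Pow(E, -1))) = Add(Mul(4, Pow(E, -1)), Mul(Rational(1, 16), E)))
Add(Add(-1834, Add(Mul(-641, Pow(620, -1)), Mul(-1587, Pow(U, -1)))), Function('f')(-14, 17)) = Add(Add(-1834, Add(Mul(-641, Pow(620, -1)), Mul(-1587, Pow(360, -1)))), Add(Mul(4, Pow(17, -1)), Mul(Rational(1, 16), 17))) = Add(Add(-1834, Add(Mul(-641, Rational(1, 620)), Mul(-1587, Rational(1, 360)))), Add(Mul(4, Rational(1, 17)), Rational(17, 16))) = Add(Add(-1834, Add(Rational(-641, 620), Rational(-529, 120))), Add(Rational(4, 17), Rational(17, 16))) = Add(Add(-1834, Rational(-4049, 744)), Rational(353, 272)) = Add(Rational(-1368545, 744), Rational(353, 272)) = Rational(-46497701, 25296)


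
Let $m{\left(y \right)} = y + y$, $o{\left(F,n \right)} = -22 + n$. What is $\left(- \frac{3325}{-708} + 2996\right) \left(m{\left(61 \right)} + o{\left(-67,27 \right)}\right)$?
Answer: $\frac{269810611}{708} \approx 3.8109 \cdot 10^{5}$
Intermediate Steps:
$m{\left(y \right)} = 2 y$
$\left(- \frac{3325}{-708} + 2996\right) \left(m{\left(61 \right)} + o{\left(-67,27 \right)}\right) = \left(- \frac{3325}{-708} + 2996\right) \left(2 \cdot 61 + \left(-22 + 27\right)\right) = \left(\left(-3325\right) \left(- \frac{1}{708}\right) + 2996\right) \left(122 + 5\right) = \left(\frac{3325}{708} + 2996\right) 127 = \frac{2124493}{708} \cdot 127 = \frac{269810611}{708}$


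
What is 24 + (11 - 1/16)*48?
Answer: 549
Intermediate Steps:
24 + (11 - 1/16)*48 = 24 + (175/16)*48 = 24 + 525 = 549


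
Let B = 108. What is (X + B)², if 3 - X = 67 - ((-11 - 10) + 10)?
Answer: 1089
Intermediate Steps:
X = -75 (X = 3 - (67 - ((-11 - 10) + 10)) = 3 - (67 - (-21 + 10)) = 3 - (67 - 1*(-11)) = 3 - (67 + 11) = 3 - 1*78 = 3 - 78 = -75)
(X + B)² = (-75 + 108)² = 33² = 1089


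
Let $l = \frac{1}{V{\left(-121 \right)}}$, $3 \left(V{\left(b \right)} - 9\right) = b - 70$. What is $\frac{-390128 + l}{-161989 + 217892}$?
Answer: $- \frac{63980995}{9168092} \approx -6.9787$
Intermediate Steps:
$V{\left(b \right)} = - \frac{43}{3} + \frac{b}{3}$ ($V{\left(b \right)} = 9 + \frac{b - 70}{3} = 9 + \frac{-70 + b}{3} = 9 + \left(- \frac{70}{3} + \frac{b}{3}\right) = - \frac{43}{3} + \frac{b}{3}$)
$l = - \frac{3}{164}$ ($l = \frac{1}{- \frac{43}{3} + \frac{1}{3} \left(-121\right)} = \frac{1}{- \frac{43}{3} - \frac{121}{3}} = \frac{1}{- \frac{164}{3}} = - \frac{3}{164} \approx -0.018293$)
$\frac{-390128 + l}{-161989 + 217892} = \frac{-390128 - \frac{3}{164}}{-161989 + 217892} = - \frac{63980995}{164 \cdot 55903} = \left(- \frac{63980995}{164}\right) \frac{1}{55903} = - \frac{63980995}{9168092}$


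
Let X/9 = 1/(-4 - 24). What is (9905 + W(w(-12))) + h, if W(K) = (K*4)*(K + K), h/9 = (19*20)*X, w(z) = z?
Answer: 69704/7 ≈ 9957.7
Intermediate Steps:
X = -9/28 (X = 9/(-4 - 24) = 9/(-28) = 9*(-1/28) = -9/28 ≈ -0.32143)
h = -7695/7 (h = 9*((19*20)*(-9/28)) = 9*(380*(-9/28)) = 9*(-855/7) = -7695/7 ≈ -1099.3)
W(K) = 8*K**2 (W(K) = (4*K)*(2*K) = 8*K**2)
(9905 + W(w(-12))) + h = (9905 + 8*(-12)**2) - 7695/7 = (9905 + 8*144) - 7695/7 = (9905 + 1152) - 7695/7 = 11057 - 7695/7 = 69704/7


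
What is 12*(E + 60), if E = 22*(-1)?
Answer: 456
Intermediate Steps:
E = -22
12*(E + 60) = 12*(-22 + 60) = 12*38 = 456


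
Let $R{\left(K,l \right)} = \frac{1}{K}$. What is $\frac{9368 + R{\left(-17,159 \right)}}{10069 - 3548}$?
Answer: $\frac{159255}{110857} \approx 1.4366$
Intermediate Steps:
$\frac{9368 + R{\left(-17,159 \right)}}{10069 - 3548} = \frac{9368 + \frac{1}{-17}}{10069 - 3548} = \frac{9368 - \frac{1}{17}}{6521} = \frac{159255}{17} \cdot \frac{1}{6521} = \frac{159255}{110857}$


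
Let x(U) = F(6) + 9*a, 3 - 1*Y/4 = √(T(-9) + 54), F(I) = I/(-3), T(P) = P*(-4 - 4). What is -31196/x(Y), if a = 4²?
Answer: -15598/71 ≈ -219.69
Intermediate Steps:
T(P) = -8*P (T(P) = P*(-8) = -8*P)
F(I) = -I/3 (F(I) = I*(-⅓) = -I/3)
a = 16
Y = 12 - 12*√14 (Y = 12 - 4*√(-8*(-9) + 54) = 12 - 4*√(72 + 54) = 12 - 12*√14 ≈ -32.900)
x(U) = 142 (x(U) = -⅓*6 + 9*16 = -2 + 144 = 142)
-31196/x(Y) = -31196/142 = -31196*1/142 = -15598/71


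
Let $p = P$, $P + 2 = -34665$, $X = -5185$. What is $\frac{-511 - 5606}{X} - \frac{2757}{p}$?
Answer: $\frac{226353084}{179748395} \approx 1.2593$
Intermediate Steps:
$P = -34667$ ($P = -2 - 34665 = -34667$)
$p = -34667$
$\frac{-511 - 5606}{X} - \frac{2757}{p} = \frac{-511 - 5606}{-5185} - \frac{2757}{-34667} = \left(-6117\right) \left(- \frac{1}{5185}\right) - - \frac{2757}{34667} = \frac{6117}{5185} + \frac{2757}{34667} = \frac{226353084}{179748395}$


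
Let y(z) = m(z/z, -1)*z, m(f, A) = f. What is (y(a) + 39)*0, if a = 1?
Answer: 0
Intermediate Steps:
y(z) = z (y(z) = (z/z)*z = 1*z = z)
(y(a) + 39)*0 = (1 + 39)*0 = 40*0 = 0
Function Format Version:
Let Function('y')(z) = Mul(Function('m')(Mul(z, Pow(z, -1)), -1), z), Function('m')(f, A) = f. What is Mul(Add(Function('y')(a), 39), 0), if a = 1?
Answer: 0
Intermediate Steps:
Function('y')(z) = z (Function('y')(z) = Mul(Mul(z, Pow(z, -1)), z) = Mul(1, z) = z)
Mul(Add(Function('y')(a), 39), 0) = Mul(Add(1, 39), 0) = Mul(40, 0) = 0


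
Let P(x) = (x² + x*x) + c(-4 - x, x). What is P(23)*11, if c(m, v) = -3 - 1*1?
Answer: 11594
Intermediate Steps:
c(m, v) = -4 (c(m, v) = -3 - 1 = -4)
P(x) = -4 + 2*x² (P(x) = (x² + x*x) - 4 = (x² + x²) - 4 = 2*x² - 4 = -4 + 2*x²)
P(23)*11 = (-4 + 2*23²)*11 = (-4 + 2*529)*11 = (-4 + 1058)*11 = 1054*11 = 11594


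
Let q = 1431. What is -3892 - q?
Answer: -5323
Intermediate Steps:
-3892 - q = -3892 - 1*1431 = -3892 - 1431 = -5323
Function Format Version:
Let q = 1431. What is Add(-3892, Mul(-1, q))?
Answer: -5323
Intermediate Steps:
Add(-3892, Mul(-1, q)) = Add(-3892, Mul(-1, 1431)) = Add(-3892, -1431) = -5323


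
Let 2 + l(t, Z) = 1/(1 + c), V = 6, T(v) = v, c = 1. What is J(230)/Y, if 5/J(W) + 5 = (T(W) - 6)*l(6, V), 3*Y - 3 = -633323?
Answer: 3/43192424 ≈ 6.9457e-8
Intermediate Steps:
Y = -633320/3 (Y = 1 + (1/3)*(-633323) = 1 - 633323/3 = -633320/3 ≈ -2.1111e+5)
l(t, Z) = -3/2 (l(t, Z) = -2 + 1/(1 + 1) = -2 + 1/2 = -3/2)
J(W) = 5/(4 - 3*W/2) (J(W) = 5/(-5 + (W - 6)*(-3/2)) = 5/(-5 + (-6 + W)*(-3/2)) = 5/(-5 + (9 - 3*W/2)) = 5/(4 - 3*W/2))
J(230)/Y = (-10/(-8 + 3*230))/(-633320/3) = -10/(-8 + 690)*(-3/633320) = -10/682*(-3/633320) = -10*1/682*(-3/633320) = -5/341*(-3/633320) = 3/43192424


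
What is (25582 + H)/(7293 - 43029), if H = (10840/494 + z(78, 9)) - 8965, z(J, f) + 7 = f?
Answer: -4110313/8826792 ≈ -0.46566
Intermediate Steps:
z(J, f) = -7 + f
H = -2208441/247 (H = (10840/494 + (-7 + 9)) - 8965 = (10840*(1/494) + 2) - 8965 = (5420/247 + 2) - 8965 = 5914/247 - 8965 = -2208441/247 ≈ -8941.1)
(25582 + H)/(7293 - 43029) = (25582 - 2208441/247)/(7293 - 43029) = (4110313/247)/(-35736) = (4110313/247)*(-1/35736) = -4110313/8826792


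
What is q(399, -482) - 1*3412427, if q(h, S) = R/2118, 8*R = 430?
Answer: -28910081329/8472 ≈ -3.4124e+6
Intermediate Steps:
R = 215/4 (R = (⅛)*430 = 215/4 ≈ 53.750)
q(h, S) = 215/8472 (q(h, S) = (215/4)/2118 = (215/4)*(1/2118) = 215/8472)
q(399, -482) - 1*3412427 = 215/8472 - 1*3412427 = 215/8472 - 3412427 = -28910081329/8472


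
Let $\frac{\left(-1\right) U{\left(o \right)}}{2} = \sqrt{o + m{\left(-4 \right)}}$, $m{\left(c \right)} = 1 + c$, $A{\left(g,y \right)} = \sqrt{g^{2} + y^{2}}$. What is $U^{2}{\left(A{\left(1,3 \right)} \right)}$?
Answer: $-12 + 4 \sqrt{10} \approx 0.64911$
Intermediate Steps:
$U{\left(o \right)} = - 2 \sqrt{-3 + o}$ ($U{\left(o \right)} = - 2 \sqrt{o + \left(1 - 4\right)} = - 2 \sqrt{o - 3} = - 2 \sqrt{-3 + o}$)
$U^{2}{\left(A{\left(1,3 \right)} \right)} = \left(- 2 \sqrt{-3 + \sqrt{1^{2} + 3^{2}}}\right)^{2} = \left(- 2 \sqrt{-3 + \sqrt{1 + 9}}\right)^{2} = \left(- 2 \sqrt{-3 + \sqrt{10}}\right)^{2} = -12 + 4 \sqrt{10}$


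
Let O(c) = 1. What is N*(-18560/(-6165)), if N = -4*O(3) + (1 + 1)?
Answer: -7424/1233 ≈ -6.0211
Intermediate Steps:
N = -2 (N = -4*1 + (1 + 1) = -4 + 2 = -2)
N*(-18560/(-6165)) = -(-37120)/(-6165) = -(-37120)*(-1)/6165 = -2*3712/1233 = -7424/1233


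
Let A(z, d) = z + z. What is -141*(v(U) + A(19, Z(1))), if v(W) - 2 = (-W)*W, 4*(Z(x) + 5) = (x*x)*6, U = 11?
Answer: 11421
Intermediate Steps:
Z(x) = -5 + 3*x²/2 (Z(x) = -5 + ((x*x)*6)/4 = -5 + (x²*6)/4 = -5 + (6*x²)/4 = -5 + 3*x²/2)
v(W) = 2 - W² (v(W) = 2 + (-W)*W = 2 - W²)
A(z, d) = 2*z
-141*(v(U) + A(19, Z(1))) = -141*((2 - 1*11²) + 2*19) = -141*((2 - 1*121) + 38) = -141*((2 - 121) + 38) = -141*(-119 + 38) = -141*(-81) = 11421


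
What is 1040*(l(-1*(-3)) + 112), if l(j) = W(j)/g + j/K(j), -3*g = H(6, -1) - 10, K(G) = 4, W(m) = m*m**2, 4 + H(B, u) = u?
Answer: 122876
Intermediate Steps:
H(B, u) = -4 + u
W(m) = m**3
g = 5 (g = -((-4 - 1) - 10)/3 = -(-5 - 10)/3 = -1/3*(-15) = 5)
l(j) = j/4 + j**3/5 (l(j) = j**3/5 + j/4 = j/4 + j**3/5)
1040*(l(-1*(-3)) + 112) = 1040*(((-1*(-3))/4 + (-1*(-3))**3/5) + 112) = 1040*(((1/4)*3 + (1/5)*3**3) + 112) = 1040*((3/4 + (1/5)*27) + 112) = 1040*((3/4 + 27/5) + 112) = 1040*(123/20 + 112) = 1040*(2363/20) = 122876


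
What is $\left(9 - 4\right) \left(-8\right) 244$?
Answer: $-9760$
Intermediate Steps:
$\left(9 - 4\right) \left(-8\right) 244 = 5 \left(-8\right) 244 = \left(-40\right) 244 = -9760$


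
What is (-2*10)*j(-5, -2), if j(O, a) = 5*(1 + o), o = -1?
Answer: 0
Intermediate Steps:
j(O, a) = 0 (j(O, a) = 5*(1 - 1) = 5*0 = 0)
(-2*10)*j(-5, -2) = -2*10*0 = -20*0 = 0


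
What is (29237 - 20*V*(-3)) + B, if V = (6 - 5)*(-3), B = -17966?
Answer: 11091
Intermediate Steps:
V = -3 (V = 1*(-3) = -3)
(29237 - 20*V*(-3)) + B = (29237 - 20*(-3)*(-3)) - 17966 = (29237 + 60*(-3)) - 17966 = (29237 - 180) - 17966 = 29057 - 17966 = 11091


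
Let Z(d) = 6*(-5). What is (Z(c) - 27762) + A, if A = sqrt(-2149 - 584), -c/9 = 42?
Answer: -27792 + I*sqrt(2733) ≈ -27792.0 + 52.278*I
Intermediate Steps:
c = -378 (c = -9*42 = -378)
Z(d) = -30
A = I*sqrt(2733) (A = sqrt(-2733) = I*sqrt(2733) ≈ 52.278*I)
(Z(c) - 27762) + A = (-30 - 27762) + I*sqrt(2733) = -27792 + I*sqrt(2733)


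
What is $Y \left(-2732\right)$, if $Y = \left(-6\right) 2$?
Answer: $32784$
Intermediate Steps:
$Y = -12$
$Y \left(-2732\right) = \left(-12\right) \left(-2732\right) = 32784$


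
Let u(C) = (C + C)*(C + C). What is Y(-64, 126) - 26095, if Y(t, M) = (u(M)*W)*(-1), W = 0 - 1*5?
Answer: 291425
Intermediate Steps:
W = -5 (W = 0 - 5 = -5)
u(C) = 4*C**2 (u(C) = (2*C)*(2*C) = 4*C**2)
Y(t, M) = 20*M**2 (Y(t, M) = ((4*M**2)*(-5))*(-1) = -20*M**2*(-1) = 20*M**2)
Y(-64, 126) - 26095 = 20*126**2 - 26095 = 20*15876 - 26095 = 317520 - 26095 = 291425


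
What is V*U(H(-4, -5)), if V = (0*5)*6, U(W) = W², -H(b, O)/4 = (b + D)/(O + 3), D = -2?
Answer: 0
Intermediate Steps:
H(b, O) = -4*(-2 + b)/(3 + O) (H(b, O) = -4*(b - 2)/(O + 3) = -4*(-2 + b)/(3 + O))
V = 0 (V = 0*6 = 0)
V*U(H(-4, -5)) = 0*(4*(2 - 1*(-4))/(3 - 5))² = 0*(4*(2 + 4)/(-2))² = 0*(4*(-½)*6)² = 0*(-12)² = 0*144 = 0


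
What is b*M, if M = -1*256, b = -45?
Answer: 11520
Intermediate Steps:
M = -256
b*M = -45*(-256) = 11520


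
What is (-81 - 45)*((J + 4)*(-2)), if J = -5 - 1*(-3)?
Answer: 504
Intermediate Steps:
J = -2 (J = -5 + 3 = -2)
(-81 - 45)*((J + 4)*(-2)) = (-81 - 45)*((-2 + 4)*(-2)) = -252*(-2) = -126*(-4) = 504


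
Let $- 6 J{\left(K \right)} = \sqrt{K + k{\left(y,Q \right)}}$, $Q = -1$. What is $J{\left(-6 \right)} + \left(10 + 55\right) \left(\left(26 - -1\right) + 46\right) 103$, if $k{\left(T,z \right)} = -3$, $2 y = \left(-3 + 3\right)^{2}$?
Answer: $488735 - \frac{i}{2} \approx 4.8874 \cdot 10^{5} - 0.5 i$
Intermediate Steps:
$y = 0$ ($y = \frac{\left(-3 + 3\right)^{2}}{2} = \frac{0^{2}}{2} = \frac{1}{2} \cdot 0 = 0$)
$J{\left(K \right)} = - \frac{\sqrt{-3 + K}}{6}$ ($J{\left(K \right)} = - \frac{\sqrt{K - 3}}{6} = - \frac{\sqrt{-3 + K}}{6}$)
$J{\left(-6 \right)} + \left(10 + 55\right) \left(\left(26 - -1\right) + 46\right) 103 = - \frac{\sqrt{-3 - 6}}{6} + \left(10 + 55\right) \left(\left(26 - -1\right) + 46\right) 103 = - \frac{\sqrt{-9}}{6} + 65 \left(\left(26 + 1\right) + 46\right) 103 = - \frac{3 i}{6} + 65 \left(27 + 46\right) 103 = - \frac{i}{2} + 65 \cdot 73 \cdot 103 = - \frac{i}{2} + 4745 \cdot 103 = - \frac{i}{2} + 488735 = 488735 - \frac{i}{2}$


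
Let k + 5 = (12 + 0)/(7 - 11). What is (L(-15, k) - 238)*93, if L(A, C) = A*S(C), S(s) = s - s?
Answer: -22134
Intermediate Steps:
S(s) = 0
k = -8 (k = -5 + (12 + 0)/(7 - 11) = -5 + 12/(-4) = -5 + 12*(-1/4) = -5 - 3 = -8)
L(A, C) = 0 (L(A, C) = A*0 = 0)
(L(-15, k) - 238)*93 = (0 - 238)*93 = -238*93 = -22134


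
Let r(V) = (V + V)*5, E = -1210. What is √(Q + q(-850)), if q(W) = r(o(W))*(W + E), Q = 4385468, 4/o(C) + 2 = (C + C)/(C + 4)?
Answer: 2*I*√1082083 ≈ 2080.5*I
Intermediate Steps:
o(C) = 4/(-2 + 2*C/(4 + C)) (o(C) = 4/(-2 + (C + C)/(C + 4)) = 4/(-2 + (2*C)/(4 + C)) = 4/(-2 + 2*C/(4 + C)))
r(V) = 10*V (r(V) = (2*V)*5 = 10*V)
q(W) = (-1210 + W)*(-20 - 5*W) (q(W) = (10*(-2 - W/2))*(W - 1210) = (-20 - 5*W)*(-1210 + W) = (-1210 + W)*(-20 - 5*W))
√(Q + q(-850)) = √(4385468 - 5*(-1210 - 850)*(4 - 850)) = √(4385468 - 5*(-2060)*(-846)) = √(4385468 - 8713800) = √(-4328332) = 2*I*√1082083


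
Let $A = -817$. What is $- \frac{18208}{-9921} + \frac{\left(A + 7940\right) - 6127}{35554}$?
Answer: $\frac{328624274}{176365617} \approx 1.8633$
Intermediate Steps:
$- \frac{18208}{-9921} + \frac{\left(A + 7940\right) - 6127}{35554} = - \frac{18208}{-9921} + \frac{\left(-817 + 7940\right) - 6127}{35554} = \left(-18208\right) \left(- \frac{1}{9921}\right) + \left(7123 - 6127\right) \frac{1}{35554} = \frac{18208}{9921} + 996 \cdot \frac{1}{35554} = \frac{18208}{9921} + \frac{498}{17777} = \frac{328624274}{176365617}$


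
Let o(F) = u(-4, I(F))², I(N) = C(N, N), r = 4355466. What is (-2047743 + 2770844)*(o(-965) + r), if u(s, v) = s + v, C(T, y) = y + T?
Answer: 5854096984022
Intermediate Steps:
C(T, y) = T + y
I(N) = 2*N (I(N) = N + N = 2*N)
o(F) = (-4 + 2*F)²
(-2047743 + 2770844)*(o(-965) + r) = (-2047743 + 2770844)*(4*(-2 - 965)² + 4355466) = 723101*(4*(-967)² + 4355466) = 723101*(4*935089 + 4355466) = 723101*(3740356 + 4355466) = 723101*8095822 = 5854096984022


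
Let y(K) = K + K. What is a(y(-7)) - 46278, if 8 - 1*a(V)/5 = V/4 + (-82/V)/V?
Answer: -2264702/49 ≈ -46218.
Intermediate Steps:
y(K) = 2*K
a(V) = 40 + 410/V² - 5*V/4 (a(V) = 40 - 5*(V/4 + (-82/V)/V) = 40 - 5*(V*(¼) - 82/V²) = 40 - 5*(V/4 - 82/V²) = 40 - 5*(-82/V² + V/4) = 40 + (410/V² - 5*V/4) = 40 + 410/V² - 5*V/4)
a(y(-7)) - 46278 = (40 + 410/(2*(-7))² - 5*(-7)/2) - 46278 = (40 + 410/(-14)² - 5/4*(-14)) - 46278 = (40 + 410*(1/196) + 35/2) - 46278 = (40 + 205/98 + 35/2) - 46278 = 2920/49 - 46278 = -2264702/49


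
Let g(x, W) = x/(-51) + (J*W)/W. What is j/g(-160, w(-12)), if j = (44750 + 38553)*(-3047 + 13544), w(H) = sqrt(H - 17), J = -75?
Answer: -44596011141/3665 ≈ -1.2168e+7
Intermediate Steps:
w(H) = sqrt(-17 + H)
g(x, W) = -75 - x/51 (g(x, W) = x/(-51) + (-75*W)/W = x*(-1/51) - 75 = -x/51 - 75 = -75 - x/51)
j = 874431591 (j = 83303*10497 = 874431591)
j/g(-160, w(-12)) = 874431591/(-75 - 1/51*(-160)) = 874431591/(-75 + 160/51) = 874431591/(-3665/51) = 874431591*(-51/3665) = -44596011141/3665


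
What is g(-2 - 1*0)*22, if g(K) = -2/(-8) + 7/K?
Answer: -143/2 ≈ -71.500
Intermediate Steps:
g(K) = ¼ + 7/K (g(K) = -2*(-⅛) + 7/K = ¼ + 7/K)
g(-2 - 1*0)*22 = ((28 + (-2 - 1*0))/(4*(-2 - 1*0)))*22 = ((28 + (-2 + 0))/(4*(-2 + 0)))*22 = ((¼)*(28 - 2)/(-2))*22 = ((¼)*(-½)*26)*22 = -13/4*22 = -143/2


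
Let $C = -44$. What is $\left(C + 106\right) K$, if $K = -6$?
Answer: $-372$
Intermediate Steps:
$\left(C + 106\right) K = \left(-44 + 106\right) \left(-6\right) = 62 \left(-6\right) = -372$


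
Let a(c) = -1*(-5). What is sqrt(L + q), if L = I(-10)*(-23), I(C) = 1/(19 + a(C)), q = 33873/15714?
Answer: sqrt(14599470)/3492 ≈ 1.0942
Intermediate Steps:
a(c) = 5
q = 11291/5238 (q = 33873*(1/15714) = 11291/5238 ≈ 2.1556)
I(C) = 1/24 (I(C) = 1/(19 + 5) = 1/24)
L = -23/24 (L = (1/24)*(-23) = -23/24 ≈ -0.95833)
sqrt(L + q) = sqrt(-23/24 + 11291/5238) = sqrt(25085/20952) = sqrt(14599470)/3492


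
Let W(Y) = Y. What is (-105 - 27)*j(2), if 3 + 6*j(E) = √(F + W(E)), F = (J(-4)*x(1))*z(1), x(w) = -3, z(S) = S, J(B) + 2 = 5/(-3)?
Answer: 66 - 22*√13 ≈ -13.322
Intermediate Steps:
J(B) = -11/3 (J(B) = -2 + 5/(-3) = -2 + 5*(-⅓) = -2 - 5/3 = -11/3)
F = 11 (F = -11/3*(-3)*1 = 11*1 = 11)
j(E) = -½ + √(11 + E)/6
(-105 - 27)*j(2) = (-105 - 27)*(-½ + √(11 + 2)/6) = -132*(-½ + √13/6) = 66 - 22*√13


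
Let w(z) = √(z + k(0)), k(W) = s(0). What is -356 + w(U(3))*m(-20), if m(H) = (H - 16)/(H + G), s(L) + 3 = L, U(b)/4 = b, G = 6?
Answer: -2438/7 ≈ -348.29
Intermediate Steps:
U(b) = 4*b
s(L) = -3 + L
k(W) = -3 (k(W) = -3 + 0 = -3)
w(z) = √(-3 + z) (w(z) = √(z - 3) = √(-3 + z))
m(H) = (-16 + H)/(6 + H) (m(H) = (H - 16)/(H + 6) = (-16 + H)/(6 + H))
-356 + w(U(3))*m(-20) = -356 + √(-3 + 4*3)*((-16 - 20)/(6 - 20)) = -356 + √(-3 + 12)*(-36/(-14)) = -356 + √9*(-1/14*(-36)) = -356 + 3*(18/7) = -356 + 54/7 = -2438/7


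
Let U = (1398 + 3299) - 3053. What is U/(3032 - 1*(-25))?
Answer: 548/1019 ≈ 0.53778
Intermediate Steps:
U = 1644 (U = 4697 - 3053 = 1644)
U/(3032 - 1*(-25)) = 1644/(3032 - 1*(-25)) = 1644/(3032 + 25) = 1644/3057 = 1644*(1/3057) = 548/1019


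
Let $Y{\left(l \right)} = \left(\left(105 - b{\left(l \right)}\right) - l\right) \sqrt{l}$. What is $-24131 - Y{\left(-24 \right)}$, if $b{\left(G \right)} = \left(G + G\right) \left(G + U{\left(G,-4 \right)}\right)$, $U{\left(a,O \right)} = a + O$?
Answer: $-24131 + 4734 i \sqrt{6} \approx -24131.0 + 11596.0 i$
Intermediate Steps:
$U{\left(a,O \right)} = O + a$
$b{\left(G \right)} = 2 G \left(-4 + 2 G\right)$ ($b{\left(G \right)} = \left(G + G\right) \left(G + \left(-4 + G\right)\right) = 2 G \left(-4 + 2 G\right)$)
$Y{\left(l \right)} = \sqrt{l} \left(105 - l - 4 l \left(-2 + l\right)\right)$ ($Y{\left(l \right)} = \left(\left(105 - 4 l \left(-2 + l\right)\right) - l\right) \sqrt{l} = \left(105 - l - 4 l \left(-2 + l\right)\right) \sqrt{l} = \sqrt{l} \left(105 - l - 4 l \left(-2 + l\right)\right)$)
$-24131 - Y{\left(-24 \right)} = -24131 - \sqrt{-24} \left(105 - -24 - - 96 \left(-2 - 24\right)\right) = -24131 - 2 i \sqrt{6} \left(105 + 24 - \left(-96\right) \left(-26\right)\right) = -24131 - 2 i \sqrt{6} \left(105 + 24 - 2496\right) = -24131 - 2 i \sqrt{6} \left(-2367\right) = -24131 - - 4734 i \sqrt{6} = -24131 + 4734 i \sqrt{6}$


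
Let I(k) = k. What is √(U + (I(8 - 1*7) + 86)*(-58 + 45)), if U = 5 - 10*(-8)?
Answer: I*√1046 ≈ 32.342*I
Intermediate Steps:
U = 85 (U = 5 + 80 = 85)
√(U + (I(8 - 1*7) + 86)*(-58 + 45)) = √(85 + ((8 - 1*7) + 86)*(-58 + 45)) = √(85 + ((8 - 7) + 86)*(-13)) = √(85 + (1 + 86)*(-13)) = √(85 + 87*(-13)) = √(85 - 1131) = √(-1046) = I*√1046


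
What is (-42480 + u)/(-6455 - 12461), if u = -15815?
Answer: 58295/18916 ≈ 3.0818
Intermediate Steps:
(-42480 + u)/(-6455 - 12461) = (-42480 - 15815)/(-6455 - 12461) = -58295/(-18916) = -58295*(-1/18916) = 58295/18916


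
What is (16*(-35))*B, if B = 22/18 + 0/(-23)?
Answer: -6160/9 ≈ -684.44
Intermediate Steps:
B = 11/9 (B = 22*(1/18) + 0*(-1/23) = 11/9 + 0 = 11/9 ≈ 1.2222)
(16*(-35))*B = (16*(-35))*(11/9) = -560*11/9 = -6160/9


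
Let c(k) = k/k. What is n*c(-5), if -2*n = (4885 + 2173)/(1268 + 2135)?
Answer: -3529/3403 ≈ -1.0370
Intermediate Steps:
c(k) = 1
n = -3529/3403 (n = -(4885 + 2173)/(2*(1268 + 2135)) = -3529/3403 ≈ -1.0370)
n*c(-5) = -3529/3403*1 = -3529/3403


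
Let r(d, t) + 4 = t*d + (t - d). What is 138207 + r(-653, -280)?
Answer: 321416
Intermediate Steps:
r(d, t) = -4 + t - d + d*t (r(d, t) = -4 + (t*d + (t - d)) = -4 + (d*t + (t - d)) = -4 + (t - d + d*t) = -4 + t - d + d*t)
138207 + r(-653, -280) = 138207 + (-4 - 280 - 1*(-653) - 653*(-280)) = 138207 + (-4 - 280 + 653 + 182840) = 138207 + 183209 = 321416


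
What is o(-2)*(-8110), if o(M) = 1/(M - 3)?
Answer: 1622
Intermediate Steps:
o(M) = 1/(-3 + M)
o(-2)*(-8110) = -8110/(-3 - 2) = -8110/(-5) = -⅕*(-8110) = 1622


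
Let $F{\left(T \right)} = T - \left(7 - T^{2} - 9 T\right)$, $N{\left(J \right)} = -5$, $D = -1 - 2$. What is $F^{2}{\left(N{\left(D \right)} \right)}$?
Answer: $1024$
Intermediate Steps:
$D = -3$ ($D = -1 - 2 = -3$)
$F{\left(T \right)} = -7 + T^{2} + 10 T$ ($F{\left(T \right)} = T + \left(-7 + T^{2} + 9 T\right) = -7 + T^{2} + 10 T$)
$F^{2}{\left(N{\left(D \right)} \right)} = \left(-7 + \left(-5\right)^{2} + 10 \left(-5\right)\right)^{2} = \left(-7 + 25 - 50\right)^{2} = \left(-32\right)^{2} = 1024$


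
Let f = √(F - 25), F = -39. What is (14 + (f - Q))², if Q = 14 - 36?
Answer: 1232 + 576*I ≈ 1232.0 + 576.0*I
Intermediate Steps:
f = 8*I (f = √(-39 - 25) = √(-64) = 8*I ≈ 8.0*I)
Q = -22
(14 + (f - Q))² = (14 + (8*I - 1*(-22)))² = (14 + (8*I + 22))² = (14 + (22 + 8*I))² = (36 + 8*I)²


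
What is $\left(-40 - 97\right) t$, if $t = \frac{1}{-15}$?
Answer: $\frac{137}{15} \approx 9.1333$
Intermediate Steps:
$t = - \frac{1}{15} \approx -0.066667$
$\left(-40 - 97\right) t = \left(-40 - 97\right) \left(- \frac{1}{15}\right) = \left(-137\right) \left(- \frac{1}{15}\right) = \frac{137}{15}$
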